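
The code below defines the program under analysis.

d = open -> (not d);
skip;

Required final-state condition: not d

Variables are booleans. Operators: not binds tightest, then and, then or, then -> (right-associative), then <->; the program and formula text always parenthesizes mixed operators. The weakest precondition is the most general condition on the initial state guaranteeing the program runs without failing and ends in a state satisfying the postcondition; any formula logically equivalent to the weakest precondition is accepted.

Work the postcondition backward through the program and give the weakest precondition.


Working backward. After the program, not d must hold.
Before skip: not d
Before d := open -> (not d): not (open -> (not d))
Answer: WP = not (open -> (not d))


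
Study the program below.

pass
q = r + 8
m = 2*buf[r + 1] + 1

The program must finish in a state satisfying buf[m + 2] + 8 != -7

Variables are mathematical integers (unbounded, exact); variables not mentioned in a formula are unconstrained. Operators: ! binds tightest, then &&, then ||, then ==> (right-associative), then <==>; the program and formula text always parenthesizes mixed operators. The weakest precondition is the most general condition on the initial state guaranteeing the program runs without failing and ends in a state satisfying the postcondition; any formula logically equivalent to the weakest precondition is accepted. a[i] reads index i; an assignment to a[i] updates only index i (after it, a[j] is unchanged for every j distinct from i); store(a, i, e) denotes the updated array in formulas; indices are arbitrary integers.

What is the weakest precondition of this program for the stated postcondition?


Working backward. After the program, the postcondition buf[m + 2] + 8 != -7 must hold; in canonical form it is buf[m + 2] != -15.
Before m := 2*buf[r + 1] + 1: buf[2*buf[r + 1] + 3] != -15
Before q := r + 8: buf[2*buf[r + 1] + 3] != -15
Before skip: buf[2*buf[r + 1] + 3] != -15
Answer: WP = buf[2*buf[r + 1] + 3] != -15


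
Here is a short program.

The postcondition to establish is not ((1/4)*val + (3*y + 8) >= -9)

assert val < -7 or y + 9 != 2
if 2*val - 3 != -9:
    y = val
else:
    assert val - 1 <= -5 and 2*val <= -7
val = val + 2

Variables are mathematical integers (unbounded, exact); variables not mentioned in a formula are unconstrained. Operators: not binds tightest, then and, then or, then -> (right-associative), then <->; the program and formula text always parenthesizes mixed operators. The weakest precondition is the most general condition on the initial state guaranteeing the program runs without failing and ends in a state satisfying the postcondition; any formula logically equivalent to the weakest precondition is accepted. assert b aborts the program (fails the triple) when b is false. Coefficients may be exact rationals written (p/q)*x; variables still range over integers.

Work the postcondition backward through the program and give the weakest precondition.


Working backward. After the program, the postcondition not ((1/4)*val + (3*y + 8) >= -9) must hold; in canonical form it is not ((1/4)*val + 3*y >= -17).
Before val := val + 2: not ((1/4)*val + 3*y >= -35/2)
Then branch requires not ((13/4)*val >= -35/2); else branch requires val <= -4 and 2*val <= -7 and (not ((1/4)*val + 3*y >= -35/2)).
Before the if: (2*val != -6 -> (not ((13/4)*val >= -35/2))) and ((not (2*val != -6)) -> (val <= -4 and 2*val <= -7 and (not ((1/4)*val + 3*y >= -35/2))))
Before assert val < -7 or y + 9 != 2: (val < -7 or y != -7) and (2*val != -6 -> (not ((13/4)*val >= -35/2))) and ((not (2*val != -6)) -> (val <= -4 and 2*val <= -7 and (not ((1/4)*val + 3*y >= -35/2))))
Answer: WP = (val < -7 or y != -7) and (2*val != -6 -> (not ((13/4)*val >= -35/2))) and ((not (2*val != -6)) -> (val <= -4 and 2*val <= -7 and (not ((1/4)*val + 3*y >= -35/2))))


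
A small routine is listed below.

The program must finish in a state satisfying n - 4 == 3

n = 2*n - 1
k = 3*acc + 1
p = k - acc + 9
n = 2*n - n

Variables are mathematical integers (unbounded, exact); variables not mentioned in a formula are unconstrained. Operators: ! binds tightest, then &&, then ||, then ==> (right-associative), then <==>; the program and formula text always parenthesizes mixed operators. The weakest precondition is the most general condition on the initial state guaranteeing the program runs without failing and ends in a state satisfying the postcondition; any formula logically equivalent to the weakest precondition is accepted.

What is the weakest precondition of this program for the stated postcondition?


Working backward. After the program, the postcondition n - 4 == 3 must hold; in canonical form it is n == 7.
Before n := 2*n - n: n == 7
Before p := k - acc + 9: n == 7
Before k := 3*acc + 1: n == 7
Before n := 2*n - 1: 2*n == 8
Answer: WP = 2*n == 8


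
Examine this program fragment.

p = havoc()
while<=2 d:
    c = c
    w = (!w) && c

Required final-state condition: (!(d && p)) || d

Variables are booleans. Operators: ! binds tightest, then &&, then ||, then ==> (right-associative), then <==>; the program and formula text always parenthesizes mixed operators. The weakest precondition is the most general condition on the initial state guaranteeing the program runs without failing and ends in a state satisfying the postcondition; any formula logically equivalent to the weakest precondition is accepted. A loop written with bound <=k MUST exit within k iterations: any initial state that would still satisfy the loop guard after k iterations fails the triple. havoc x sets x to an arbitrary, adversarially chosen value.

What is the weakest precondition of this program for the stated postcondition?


Working backward. After the program, (!(d && p)) || d must hold.
Before the loop (bound <=2), unroll the exhaustion recursion (WP_0 = exit-now case; WP_j = one more guarded iteration, up to j = 2):
  WP_0: (!d) && ((!(d && p)) || d)
  WP_1: (d ==> ((!d) && ((!(d && p)) || d))) && ((!d) ==> ((!(d && p)) || d))
  WP_2: (d ==> ((d ==> ((!d) && ((!(d && p)) || d))) && ((!d) ==> ((!(d && p)) || d)))) && ((!d) ==> ((!(d && p)) || d))
So before the loop: (d ==> ((d ==> ((!d) && ((!(d && p)) || d))) && ((!d) ==> ((!(d && p)) || d)))) && ((!d) ==> ((!(d && p)) || d))
Before havoc p: d ==> (d ==> (!d))
Answer: WP = d ==> (d ==> (!d))


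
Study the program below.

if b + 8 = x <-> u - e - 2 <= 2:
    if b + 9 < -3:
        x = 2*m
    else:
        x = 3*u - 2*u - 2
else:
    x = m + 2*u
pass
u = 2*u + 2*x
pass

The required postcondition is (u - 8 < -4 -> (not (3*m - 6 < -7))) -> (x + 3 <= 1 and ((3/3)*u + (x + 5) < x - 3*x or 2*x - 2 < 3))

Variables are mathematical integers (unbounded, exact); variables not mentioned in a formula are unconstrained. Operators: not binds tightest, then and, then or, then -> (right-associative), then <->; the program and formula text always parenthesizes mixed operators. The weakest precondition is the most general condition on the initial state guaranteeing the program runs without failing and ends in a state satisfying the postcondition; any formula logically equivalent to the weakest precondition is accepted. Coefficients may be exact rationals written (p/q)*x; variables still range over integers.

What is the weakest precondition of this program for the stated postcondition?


Working backward. After the program, the postcondition (u - 8 < -4 -> (not (3*m - 6 < -7))) -> (x + 3 <= 1 and ((3/3)*u + (x + 5) < x - 3*x or 2*x - 2 < 3)) must hold; in canonical form it is (u < 4 -> (not (3*m < -1))) -> (x <= -2 and (u + 3*x < -5 or 2*x < 5)).
Before skip: (u < 4 -> (not (3*m < -1))) -> (x <= -2 and (u + 3*x < -5 or 2*x < 5))
Before u := 2*u + 2*x: (2*u + 2*x < 4 -> (not (3*m < -1))) -> (x <= -2 and (2*u + 5*x < -5 or 2*x < 5))
Before skip: (2*u + 2*x < 4 -> (not (3*m < -1))) -> (x <= -2 and (2*u + 5*x < -5 or 2*x < 5))
Then branch requires (b < -12 -> ((4*m + 2*u < 4 -> (not (3*m < -1))) -> (2*m <= -2 and (10*m + 2*u < -5 or 4*m < 5)))) and ((not (b < -12)) -> ((4*u < 8 -> (not (3*m < -1))) -> (u <= 0 and (7*u < 5 or 2*u < 9)))); else branch requires (2*m + 6*u < 4 -> (not (3*m < -1))) -> (m + 2*u <= -2 and (5*m + 12*u < -5 or 2*m + 4*u < 5)).
Before the if: ((b = x - 8 <-> u <= e + 4) -> ((b < -12 -> ((4*m + 2*u < 4 -> (not (3*m < -1))) -> (2*m <= -2 and (10*m + 2*u < -5 or 4*m < 5)))) and ((not (b < -12)) -> ((4*u < 8 -> (not (3*m < -1))) -> (u <= 0 and (7*u < 5 or 2*u < 9)))))) and ((not (b = x - 8 <-> u <= e + 4)) -> ((2*m + 6*u < 4 -> (not (3*m < -1))) -> (m + 2*u <= -2 and (5*m + 12*u < -5 or 2*m + 4*u < 5))))
Answer: WP = ((b = x - 8 <-> u <= e + 4) -> ((b < -12 -> ((4*m + 2*u < 4 -> (not (3*m < -1))) -> (2*m <= -2 and (10*m + 2*u < -5 or 4*m < 5)))) and ((not (b < -12)) -> ((4*u < 8 -> (not (3*m < -1))) -> (u <= 0 and (7*u < 5 or 2*u < 9)))))) and ((not (b = x - 8 <-> u <= e + 4)) -> ((2*m + 6*u < 4 -> (not (3*m < -1))) -> (m + 2*u <= -2 and (5*m + 12*u < -5 or 2*m + 4*u < 5))))


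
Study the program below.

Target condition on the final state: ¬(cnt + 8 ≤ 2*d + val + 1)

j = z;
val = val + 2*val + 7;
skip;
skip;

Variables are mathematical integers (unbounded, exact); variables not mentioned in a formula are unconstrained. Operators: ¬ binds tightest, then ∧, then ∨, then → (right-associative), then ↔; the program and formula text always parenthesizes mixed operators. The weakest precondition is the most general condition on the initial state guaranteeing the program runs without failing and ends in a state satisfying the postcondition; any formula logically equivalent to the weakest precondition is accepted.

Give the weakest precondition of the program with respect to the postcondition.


Working backward. After the program, the postcondition ¬(cnt + 8 ≤ 2*d + val + 1) must hold; in canonical form it is ¬(cnt ≤ 2*d + val - 7).
Before skip: ¬(cnt ≤ 2*d + val - 7)
Before skip: ¬(cnt ≤ 2*d + val - 7)
Before val := val + 2*val + 7: ¬(cnt ≤ 2*d + 3*val)
Before j := z: ¬(cnt ≤ 2*d + 3*val)
Answer: WP = ¬(cnt ≤ 2*d + 3*val)


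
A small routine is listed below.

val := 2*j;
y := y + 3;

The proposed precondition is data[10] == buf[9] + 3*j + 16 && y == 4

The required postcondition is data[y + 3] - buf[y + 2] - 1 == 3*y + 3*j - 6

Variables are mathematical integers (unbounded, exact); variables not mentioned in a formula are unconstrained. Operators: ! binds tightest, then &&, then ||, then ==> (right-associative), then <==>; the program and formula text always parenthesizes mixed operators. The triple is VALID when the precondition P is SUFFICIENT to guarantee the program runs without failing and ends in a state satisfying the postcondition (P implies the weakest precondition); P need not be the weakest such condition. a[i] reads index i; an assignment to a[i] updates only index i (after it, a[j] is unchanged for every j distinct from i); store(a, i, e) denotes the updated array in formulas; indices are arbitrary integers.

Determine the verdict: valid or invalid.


Working backward. After the program, the postcondition data[y + 3] - buf[y + 2] - 1 == 3*y + 3*j - 6 must hold; in canonical form it is data[y + 3] == buf[y + 2] + 3*j + 3*y - 5.
Before y := y + 3: data[y + 6] == buf[y + 5] + 3*j + 3*y + 4
Before val := 2*j: data[y + 6] == buf[y + 5] + 3*j + 3*y + 4
The weakest precondition is data[y + 6] == buf[y + 5] + 3*j + 3*y + 4.
Check whether data[10] == buf[9] + 3*j + 16 && y == 4 implies it.
Every state satisfying the precondition satisfies the weakest precondition: the implication holds.
Answer: valid


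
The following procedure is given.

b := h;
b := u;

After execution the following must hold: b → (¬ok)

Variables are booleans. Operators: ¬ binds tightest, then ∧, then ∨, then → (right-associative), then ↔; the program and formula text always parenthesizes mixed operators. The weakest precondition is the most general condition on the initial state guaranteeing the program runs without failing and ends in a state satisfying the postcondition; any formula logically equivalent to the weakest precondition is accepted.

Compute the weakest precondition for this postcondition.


Working backward. After the program, b → (¬ok) must hold.
Before b := u: u → (¬ok)
Before b := h: u → (¬ok)
Answer: WP = u → (¬ok)


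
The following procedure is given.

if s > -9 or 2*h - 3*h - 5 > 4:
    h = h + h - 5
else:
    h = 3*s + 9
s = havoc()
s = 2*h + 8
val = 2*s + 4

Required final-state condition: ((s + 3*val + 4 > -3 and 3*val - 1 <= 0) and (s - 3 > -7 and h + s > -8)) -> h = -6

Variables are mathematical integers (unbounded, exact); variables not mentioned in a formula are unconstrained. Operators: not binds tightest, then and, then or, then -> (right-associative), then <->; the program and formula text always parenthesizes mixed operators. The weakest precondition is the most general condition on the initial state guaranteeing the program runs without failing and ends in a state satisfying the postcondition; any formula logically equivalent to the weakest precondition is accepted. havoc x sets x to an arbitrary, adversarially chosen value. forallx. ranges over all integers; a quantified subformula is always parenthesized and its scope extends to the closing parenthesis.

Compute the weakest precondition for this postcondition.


Working backward. After the program, the postcondition ((s + 3*val + 4 > -3 and 3*val - 1 <= 0) and (s - 3 > -7 and h + s > -8)) -> h = -6 must hold; in canonical form it is (s + 3*val > -7 and 3*val <= 1 and s > -4 and h + s > -8) -> h = -6.
Before val := 2*s + 4: (7*s > -19 and 6*s <= -11 and s > -4 and h + s > -8) -> h = -6
Before s := 2*h + 8: (14*h > -75 and 12*h <= -59 and 2*h > -12 and 3*h > -16) -> h = -6
Before havoc s: (14*h > -75 and 12*h <= -59 and 2*h > -12 and 3*h > -16) -> h = -6
Then branch requires (28*h > -5 and 24*h <= 1 and 4*h > -2 and 6*h > -1) -> 2*h = -1; else branch requires (42*s > -201 and 36*s <= -167 and 6*s > -30 and 9*s > -43) -> 3*s = -15.
Before the if: ((s > -9 or h < -9) -> ((28*h > -5 and 24*h <= 1 and 4*h > -2 and 6*h > -1) -> 2*h = -1)) and ((not (s > -9 or h < -9)) -> ((42*s > -201 and 36*s <= -167 and 6*s > -30 and 9*s > -43) -> 3*s = -15))
Answer: WP = ((s > -9 or h < -9) -> ((28*h > -5 and 24*h <= 1 and 4*h > -2 and 6*h > -1) -> 2*h = -1)) and ((not (s > -9 or h < -9)) -> ((42*s > -201 and 36*s <= -167 and 6*s > -30 and 9*s > -43) -> 3*s = -15))


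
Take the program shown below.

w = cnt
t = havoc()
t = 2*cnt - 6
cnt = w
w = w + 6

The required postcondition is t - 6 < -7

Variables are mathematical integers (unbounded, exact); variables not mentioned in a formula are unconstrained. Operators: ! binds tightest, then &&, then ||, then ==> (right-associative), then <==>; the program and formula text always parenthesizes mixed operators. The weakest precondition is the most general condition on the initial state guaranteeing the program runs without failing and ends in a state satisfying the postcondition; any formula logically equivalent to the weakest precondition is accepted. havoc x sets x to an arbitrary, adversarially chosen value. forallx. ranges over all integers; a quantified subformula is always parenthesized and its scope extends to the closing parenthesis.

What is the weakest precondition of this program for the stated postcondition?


Working backward. After the program, the postcondition t - 6 < -7 must hold; in canonical form it is t < -1.
Before w := w + 6: t < -1
Before cnt := w: t < -1
Before t := 2*cnt - 6: 2*cnt < 5
Before havoc t: 2*cnt < 5
Before w := cnt: 2*cnt < 5
Answer: WP = 2*cnt < 5


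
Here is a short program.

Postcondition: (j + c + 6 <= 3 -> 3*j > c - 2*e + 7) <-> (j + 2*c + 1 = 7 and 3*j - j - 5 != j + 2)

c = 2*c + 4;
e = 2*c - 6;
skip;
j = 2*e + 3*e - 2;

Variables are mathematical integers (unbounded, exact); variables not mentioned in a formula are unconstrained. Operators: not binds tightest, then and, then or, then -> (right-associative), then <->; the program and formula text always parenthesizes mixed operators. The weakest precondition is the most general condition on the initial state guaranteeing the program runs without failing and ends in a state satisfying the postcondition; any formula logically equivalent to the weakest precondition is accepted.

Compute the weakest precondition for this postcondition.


Working backward. After the program, the postcondition (j + c + 6 <= 3 -> 3*j > c - 2*e + 7) <-> (j + 2*c + 1 = 7 and 3*j - j - 5 != j + 2) must hold; in canonical form it is (c + j <= -3 -> 2*e + 3*j > c + 7) <-> (2*c + j = 6 and j != 7).
Before j := 2*e + 3*e - 2: (c + 5*e <= -1 -> 17*e > c + 13) <-> (2*c + 5*e = 8 and 5*e != 9)
Before skip: (c + 5*e <= -1 -> 17*e > c + 13) <-> (2*c + 5*e = 8 and 5*e != 9)
Before e := 2*c - 6: (11*c <= 29 -> 33*c > 115) <-> (12*c = 38 and 10*c != 39)
Before c := 2*c + 4: (22*c <= -15 -> 66*c > -17) <-> (24*c = -10 and 20*c != -1)
Answer: WP = (22*c <= -15 -> 66*c > -17) <-> (24*c = -10 and 20*c != -1)


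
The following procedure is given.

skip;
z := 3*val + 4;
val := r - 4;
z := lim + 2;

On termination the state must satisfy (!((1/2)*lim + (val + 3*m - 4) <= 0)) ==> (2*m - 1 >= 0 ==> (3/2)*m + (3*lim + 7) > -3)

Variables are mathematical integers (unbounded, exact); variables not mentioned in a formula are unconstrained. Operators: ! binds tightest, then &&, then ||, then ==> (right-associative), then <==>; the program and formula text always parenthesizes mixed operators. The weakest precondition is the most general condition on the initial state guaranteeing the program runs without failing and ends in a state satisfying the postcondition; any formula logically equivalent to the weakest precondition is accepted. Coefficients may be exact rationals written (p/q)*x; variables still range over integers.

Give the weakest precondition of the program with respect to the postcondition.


Working backward. After the program, the postcondition (!((1/2)*lim + (val + 3*m - 4) <= 0)) ==> (2*m - 1 >= 0 ==> (3/2)*m + (3*lim + 7) > -3) must hold; in canonical form it is (!((1/2)*lim + 3*m + val <= 4)) ==> (2*m >= 1 ==> 3*lim + (3/2)*m > -10).
Before z := lim + 2: (!((1/2)*lim + 3*m + val <= 4)) ==> (2*m >= 1 ==> 3*lim + (3/2)*m > -10)
Before val := r - 4: (!((1/2)*lim + 3*m + r <= 8)) ==> (2*m >= 1 ==> 3*lim + (3/2)*m > -10)
Before z := 3*val + 4: (!((1/2)*lim + 3*m + r <= 8)) ==> (2*m >= 1 ==> 3*lim + (3/2)*m > -10)
Before skip: (!((1/2)*lim + 3*m + r <= 8)) ==> (2*m >= 1 ==> 3*lim + (3/2)*m > -10)
Answer: WP = (!((1/2)*lim + 3*m + r <= 8)) ==> (2*m >= 1 ==> 3*lim + (3/2)*m > -10)


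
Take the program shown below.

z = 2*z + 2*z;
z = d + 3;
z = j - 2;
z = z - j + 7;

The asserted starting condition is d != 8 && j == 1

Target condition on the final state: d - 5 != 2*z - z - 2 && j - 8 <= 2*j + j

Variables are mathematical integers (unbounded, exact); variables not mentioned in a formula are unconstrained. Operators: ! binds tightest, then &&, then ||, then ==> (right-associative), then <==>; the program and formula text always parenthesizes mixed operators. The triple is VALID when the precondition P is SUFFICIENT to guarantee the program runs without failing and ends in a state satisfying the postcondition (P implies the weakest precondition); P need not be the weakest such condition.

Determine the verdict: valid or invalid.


Working backward. After the program, the postcondition d - 5 != 2*z - z - 2 && j - 8 <= 2*j + j must hold; in canonical form it is d != z + 3 && 2*j >= -8.
Before z := z - j + 7: d + j != z + 10 && 2*j >= -8
Before z := j - 2: d != 8 && 2*j >= -8
Before z := d + 3: d != 8 && 2*j >= -8
Before z := 2*z + 2*z: d != 8 && 2*j >= -8
The weakest precondition is d != 8 && 2*j >= -8.
Check whether d != 8 && j == 1 implies it.
Every state satisfying the precondition satisfies the weakest precondition: the implication holds.
Answer: valid


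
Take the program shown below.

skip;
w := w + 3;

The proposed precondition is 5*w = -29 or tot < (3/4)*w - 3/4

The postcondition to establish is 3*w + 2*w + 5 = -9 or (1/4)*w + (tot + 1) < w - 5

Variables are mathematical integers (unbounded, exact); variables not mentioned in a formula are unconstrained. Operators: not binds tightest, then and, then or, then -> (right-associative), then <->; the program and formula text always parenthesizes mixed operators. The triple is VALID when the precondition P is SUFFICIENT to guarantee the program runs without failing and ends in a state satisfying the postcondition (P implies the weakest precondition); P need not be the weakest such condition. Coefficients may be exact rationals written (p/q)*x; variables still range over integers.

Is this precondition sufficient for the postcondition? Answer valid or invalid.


Working backward. After the program, the postcondition 3*w + 2*w + 5 = -9 or (1/4)*w + (tot + 1) < w - 5 must hold; in canonical form it is 5*w = -14 or tot < (3/4)*w - 6.
Before w := w + 3: 5*w = -29 or tot < (3/4)*w - 15/4
Before skip: 5*w = -29 or tot < (3/4)*w - 15/4
The weakest precondition is 5*w = -29 or tot < (3/4)*w - 15/4.
Check whether 5*w = -29 or tot < (3/4)*w - 3/4 implies it.
Countermodel: at the initial state tot = -1, w = 0, the precondition holds but the weakest precondition fails.
Answer: invalid


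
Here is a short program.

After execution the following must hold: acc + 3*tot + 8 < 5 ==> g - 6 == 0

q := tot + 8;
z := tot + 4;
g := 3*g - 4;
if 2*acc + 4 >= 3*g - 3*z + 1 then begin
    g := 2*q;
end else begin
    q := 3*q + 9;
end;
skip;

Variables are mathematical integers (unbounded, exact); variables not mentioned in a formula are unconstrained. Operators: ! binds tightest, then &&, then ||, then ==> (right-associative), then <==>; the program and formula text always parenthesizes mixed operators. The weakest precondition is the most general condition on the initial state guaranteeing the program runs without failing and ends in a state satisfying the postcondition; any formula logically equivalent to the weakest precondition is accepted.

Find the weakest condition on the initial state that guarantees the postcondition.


Working backward. After the program, the postcondition acc + 3*tot + 8 < 5 ==> g - 6 == 0 must hold; in canonical form it is acc + 3*tot < -3 ==> g == 6.
Before skip: acc + 3*tot < -3 ==> g == 6
Then branch requires acc + 3*tot < -3 ==> 2*q == 6; else branch requires acc + 3*tot < -3 ==> g == 6.
Before the if: (2*acc + 3*z >= 3*g - 3 ==> (acc + 3*tot < -3 ==> 2*q == 6)) && ((!(2*acc + 3*z >= 3*g - 3)) ==> (acc + 3*tot < -3 ==> g == 6))
Before g := 3*g - 4: (2*acc + 3*z >= 9*g - 15 ==> (acc + 3*tot < -3 ==> 2*q == 6)) && ((!(2*acc + 3*z >= 9*g - 15)) ==> (acc + 3*tot < -3 ==> 3*g == 10))
Before z := tot + 4: (2*acc + 3*tot >= 9*g - 27 ==> (acc + 3*tot < -3 ==> 2*q == 6)) && ((!(2*acc + 3*tot >= 9*g - 27)) ==> (acc + 3*tot < -3 ==> 3*g == 10))
Before q := tot + 8: (2*acc + 3*tot >= 9*g - 27 ==> (acc + 3*tot < -3 ==> 2*tot == -10)) && ((!(2*acc + 3*tot >= 9*g - 27)) ==> (acc + 3*tot < -3 ==> 3*g == 10))
Answer: WP = (2*acc + 3*tot >= 9*g - 27 ==> (acc + 3*tot < -3 ==> 2*tot == -10)) && ((!(2*acc + 3*tot >= 9*g - 27)) ==> (acc + 3*tot < -3 ==> 3*g == 10))


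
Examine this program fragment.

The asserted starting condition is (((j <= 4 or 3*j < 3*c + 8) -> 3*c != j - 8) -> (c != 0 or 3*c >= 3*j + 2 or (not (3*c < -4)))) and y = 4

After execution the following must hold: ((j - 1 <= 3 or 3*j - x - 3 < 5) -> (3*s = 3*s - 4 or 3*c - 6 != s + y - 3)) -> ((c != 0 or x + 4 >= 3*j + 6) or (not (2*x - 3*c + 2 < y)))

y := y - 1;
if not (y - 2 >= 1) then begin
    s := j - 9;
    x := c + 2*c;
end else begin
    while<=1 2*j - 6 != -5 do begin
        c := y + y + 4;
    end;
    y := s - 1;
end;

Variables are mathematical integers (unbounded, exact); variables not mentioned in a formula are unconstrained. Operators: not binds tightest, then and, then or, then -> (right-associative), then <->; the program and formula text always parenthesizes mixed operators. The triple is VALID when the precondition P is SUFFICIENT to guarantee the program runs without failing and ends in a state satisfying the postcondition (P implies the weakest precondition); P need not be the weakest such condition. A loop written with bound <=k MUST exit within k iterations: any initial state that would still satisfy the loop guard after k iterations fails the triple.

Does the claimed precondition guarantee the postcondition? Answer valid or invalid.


Working backward. After the program, the postcondition ((j - 1 <= 3 or 3*j - x - 3 < 5) -> (3*s = 3*s - 4 or 3*c - 6 != s + y - 3)) -> ((c != 0 or x + 4 >= 3*j + 6) or (not (2*x - 3*c + 2 < y))) must hold; in canonical form it is ((j <= 4 or 3*j < x + 8) -> 3*c != s + y + 3) -> (c != 0 or x >= 3*j + 2 or (not (2*x < 3*c + y - 2))).
Then branch requires ((j <= 4 or 3*j < 3*c + 8) -> 3*c != j + y - 6) -> (c != 0 or 3*c >= 3*j + 2 or (not (3*c < y - 2))); else branch requires (2*j != 1 -> ((not (2*j != 1)) and (((j <= 4 or 3*j < x + 8) -> 6*y != 2*s - 10) -> (2*y != -4 or x >= 3*j + 2 or (not (2*x < s + 6*y + 9)))))) and ((not (2*j != 1)) -> (((j <= 4 or 3*j < x + 8) -> 3*c != 2*s + 2) -> (c != 0 or x >= 3*j + 2 or (not (2*x < 3*c + s - 3))))).
Before the if: ((not (y >= 3)) -> (((j <= 4 or 3*j < 3*c + 8) -> 3*c != j + y - 6) -> (c != 0 or 3*c >= 3*j + 2 or (not (3*c < y - 2))))) and (y >= 3 -> ((2*j != 1 -> ((not (2*j != 1)) and (((j <= 4 or 3*j < x + 8) -> 6*y != 2*s - 10) -> (2*y != -4 or x >= 3*j + 2 or (not (2*x < s + 6*y + 9)))))) and ((not (2*j != 1)) -> (((j <= 4 or 3*j < x + 8) -> 3*c != 2*s + 2) -> (c != 0 or x >= 3*j + 2 or (not (2*x < 3*c + s - 3)))))))
Before y := y - 1: ((not (y >= 4)) -> (((j <= 4 or 3*j < 3*c + 8) -> 3*c != j + y - 7) -> (c != 0 or 3*c >= 3*j + 2 or (not (3*c < y - 3))))) and (y >= 4 -> ((2*j != 1 -> ((not (2*j != 1)) and (((j <= 4 or 3*j < x + 8) -> 6*y != 2*s - 4) -> (2*y != -2 or x >= 3*j + 2 or (not (2*x < s + 6*y + 3)))))) and ((not (2*j != 1)) -> (((j <= 4 or 3*j < x + 8) -> 3*c != 2*s + 2) -> (c != 0 or x >= 3*j + 2 or (not (2*x < 3*c + s - 3)))))))
The weakest precondition is ((not (y >= 4)) -> (((j <= 4 or 3*j < 3*c + 8) -> 3*c != j + y - 7) -> (c != 0 or 3*c >= 3*j + 2 or (not (3*c < y - 3))))) and (y >= 4 -> ((2*j != 1 -> ((not (2*j != 1)) and (((j <= 4 or 3*j < x + 8) -> 6*y != 2*s - 4) -> (2*y != -2 or x >= 3*j + 2 or (not (2*x < s + 6*y + 3)))))) and ((not (2*j != 1)) -> (((j <= 4 or 3*j < x + 8) -> 3*c != 2*s + 2) -> (c != 0 or x >= 3*j + 2 or (not (2*x < 3*c + s - 3))))))).
Check whether (((j <= 4 or 3*j < 3*c + 8) -> 3*c != j - 8) -> (c != 0 or 3*c >= 3*j + 2 or (not (3*c < -4)))) and y = 4 implies it.
Countermodel: at the initial state c = 0, j = 0, s = 0, x = 0, y = 4, the precondition holds but the weakest precondition fails.
Answer: invalid


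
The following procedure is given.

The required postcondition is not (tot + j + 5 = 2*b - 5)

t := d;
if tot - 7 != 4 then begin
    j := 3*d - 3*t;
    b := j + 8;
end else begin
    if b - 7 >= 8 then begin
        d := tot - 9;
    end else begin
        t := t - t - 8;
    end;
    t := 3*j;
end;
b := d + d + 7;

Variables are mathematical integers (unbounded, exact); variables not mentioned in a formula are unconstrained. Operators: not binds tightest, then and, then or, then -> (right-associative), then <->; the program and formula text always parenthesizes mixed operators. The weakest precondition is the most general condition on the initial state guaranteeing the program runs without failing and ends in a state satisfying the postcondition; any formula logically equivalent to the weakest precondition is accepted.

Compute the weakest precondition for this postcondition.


Working backward. After the program, the postcondition not (tot + j + 5 = 2*b - 5) must hold; in canonical form it is not (j + tot = 2*b - 10).
Before b := d + d + 7: not (j + tot = 4*d + 4)
Then branch requires not (tot = d + 3*t + 4); else branch requires (b >= 15 -> (not (j = 3*tot - 32))) and ((not (b >= 15)) -> (not (j + tot = 4*d + 4))).
Before the if: (tot != 11 -> (not (tot = d + 3*t + 4))) and ((not (tot != 11)) -> ((b >= 15 -> (not (j = 3*tot - 32))) and ((not (b >= 15)) -> (not (j + tot = 4*d + 4)))))
Before t := d: (tot != 11 -> (not (tot = 4*d + 4))) and ((not (tot != 11)) -> ((b >= 15 -> (not (j = 3*tot - 32))) and ((not (b >= 15)) -> (not (j + tot = 4*d + 4)))))
Answer: WP = (tot != 11 -> (not (tot = 4*d + 4))) and ((not (tot != 11)) -> ((b >= 15 -> (not (j = 3*tot - 32))) and ((not (b >= 15)) -> (not (j + tot = 4*d + 4)))))


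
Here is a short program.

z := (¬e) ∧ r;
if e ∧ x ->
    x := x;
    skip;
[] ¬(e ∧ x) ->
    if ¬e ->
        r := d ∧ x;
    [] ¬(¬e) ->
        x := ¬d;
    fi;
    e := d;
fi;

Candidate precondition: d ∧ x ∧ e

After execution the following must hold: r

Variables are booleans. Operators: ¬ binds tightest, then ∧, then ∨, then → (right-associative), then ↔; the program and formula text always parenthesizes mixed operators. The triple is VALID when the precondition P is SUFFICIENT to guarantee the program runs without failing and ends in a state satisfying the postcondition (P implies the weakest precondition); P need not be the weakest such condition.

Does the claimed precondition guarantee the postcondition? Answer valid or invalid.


Working backward. After the program, r must hold.
Then branch requires r; else branch requires ((¬e) → (d ∧ x)) ∧ (e → r).
Before the if: ((e ∧ x) → r) ∧ ((¬(e ∧ x)) → (((¬e) → (d ∧ x)) ∧ (e → r)))
Before z := (¬e) ∧ r: ((e ∧ x) → r) ∧ ((¬(e ∧ x)) → (((¬e) → (d ∧ x)) ∧ (e → r)))
The weakest precondition is ((e ∧ x) → r) ∧ ((¬(e ∧ x)) → (((¬e) → (d ∧ x)) ∧ (e → r))).
Check whether d ∧ x ∧ e implies it.
Countermodel: at the initial state d = true, e = true, r = false, x = true, the precondition holds but the weakest precondition fails.
Answer: invalid


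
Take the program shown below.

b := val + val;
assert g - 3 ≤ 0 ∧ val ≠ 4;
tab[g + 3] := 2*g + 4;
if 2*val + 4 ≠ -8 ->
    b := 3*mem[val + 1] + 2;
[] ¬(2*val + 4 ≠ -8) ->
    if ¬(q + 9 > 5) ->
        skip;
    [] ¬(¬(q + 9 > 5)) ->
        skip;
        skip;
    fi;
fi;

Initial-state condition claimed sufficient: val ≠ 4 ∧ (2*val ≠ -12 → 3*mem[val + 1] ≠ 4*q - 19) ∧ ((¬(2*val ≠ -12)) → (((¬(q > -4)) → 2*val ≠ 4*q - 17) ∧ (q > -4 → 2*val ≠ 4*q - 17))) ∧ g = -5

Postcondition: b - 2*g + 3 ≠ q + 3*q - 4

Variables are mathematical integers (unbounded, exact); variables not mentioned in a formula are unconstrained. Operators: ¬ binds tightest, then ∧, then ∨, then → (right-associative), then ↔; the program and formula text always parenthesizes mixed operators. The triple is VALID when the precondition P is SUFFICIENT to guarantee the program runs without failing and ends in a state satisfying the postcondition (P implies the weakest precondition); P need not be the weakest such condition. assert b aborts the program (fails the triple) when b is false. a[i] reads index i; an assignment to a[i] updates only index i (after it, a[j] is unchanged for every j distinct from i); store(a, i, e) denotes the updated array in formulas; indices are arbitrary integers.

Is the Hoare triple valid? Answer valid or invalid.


Working backward. After the program, the postcondition b - 2*g + 3 ≠ q + 3*q - 4 must hold; in canonical form it is b ≠ 2*g + 4*q - 7.
Then branch requires 3*mem[val + 1] ≠ 2*g + 4*q - 9; else branch requires ((¬(q > -4)) → b ≠ 2*g + 4*q - 7) ∧ (q > -4 → b ≠ 2*g + 4*q - 7).
Before the if: (2*val ≠ -12 → 3*mem[val + 1] ≠ 2*g + 4*q - 9) ∧ ((¬(2*val ≠ -12)) → (((¬(q > -4)) → b ≠ 2*g + 4*q - 7) ∧ (q > -4 → b ≠ 2*g + 4*q - 7)))
Before tab[g + 3] := 2*g + 4: (2*val ≠ -12 → 3*mem[val + 1] ≠ 2*g + 4*q - 9) ∧ ((¬(2*val ≠ -12)) → (((¬(q > -4)) → b ≠ 2*g + 4*q - 7) ∧ (q > -4 → b ≠ 2*g + 4*q - 7)))
Before assert g - 3 ≤ 0 ∧ val ≠ 4: g ≤ 3 ∧ val ≠ 4 ∧ (2*val ≠ -12 → 3*mem[val + 1] ≠ 2*g + 4*q - 9) ∧ ((¬(2*val ≠ -12)) → (((¬(q > -4)) → b ≠ 2*g + 4*q - 7) ∧ (q > -4 → b ≠ 2*g + 4*q - 7)))
Before b := val + val: g ≤ 3 ∧ val ≠ 4 ∧ (2*val ≠ -12 → 3*mem[val + 1] ≠ 2*g + 4*q - 9) ∧ ((¬(2*val ≠ -12)) → (((¬(q > -4)) → 2*val ≠ 2*g + 4*q - 7) ∧ (q > -4 → 2*val ≠ 2*g + 4*q - 7)))
The weakest precondition is g ≤ 3 ∧ val ≠ 4 ∧ (2*val ≠ -12 → 3*mem[val + 1] ≠ 2*g + 4*q - 9) ∧ ((¬(2*val ≠ -12)) → (((¬(q > -4)) → 2*val ≠ 2*g + 4*q - 7) ∧ (q > -4 → 2*val ≠ 2*g + 4*q - 7))).
Check whether val ≠ 4 ∧ (2*val ≠ -12 → 3*mem[val + 1] ≠ 4*q - 19) ∧ ((¬(2*val ≠ -12)) → (((¬(q > -4)) → 2*val ≠ 4*q - 17) ∧ (q > -4 → 2*val ≠ 4*q - 17))) ∧ g = -5 implies it.
Every state satisfying the precondition satisfies the weakest precondition: the implication holds.
Answer: valid


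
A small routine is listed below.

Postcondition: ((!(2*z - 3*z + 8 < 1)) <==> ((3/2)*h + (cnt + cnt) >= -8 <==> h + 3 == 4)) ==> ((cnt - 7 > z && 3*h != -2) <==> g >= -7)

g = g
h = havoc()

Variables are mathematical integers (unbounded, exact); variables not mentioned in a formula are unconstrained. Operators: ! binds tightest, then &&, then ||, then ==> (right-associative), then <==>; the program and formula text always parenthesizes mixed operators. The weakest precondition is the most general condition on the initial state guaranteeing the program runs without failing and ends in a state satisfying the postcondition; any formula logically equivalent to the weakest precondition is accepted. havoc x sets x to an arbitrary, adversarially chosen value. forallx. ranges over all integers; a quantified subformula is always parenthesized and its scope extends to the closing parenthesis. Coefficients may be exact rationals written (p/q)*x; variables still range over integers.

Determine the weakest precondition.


Working backward. After the program, the postcondition ((!(2*z - 3*z + 8 < 1)) <==> ((3/2)*h + (cnt + cnt) >= -8 <==> h + 3 == 4)) ==> ((cnt - 7 > z && 3*h != -2) <==> g >= -7) must hold; in canonical form it is ((!(z > 7)) <==> (2*cnt + (3/2)*h >= -8 <==> h == 1)) ==> ((cnt > z + 7 && 3*h != -2) <==> g >= -7).
Before havoc h: forall h_1. (((!(z > 7)) <==> (2*cnt + (3/2)*h_1 >= -8 <==> h_1 == 1)) ==> ((cnt > z + 7 && 3*h_1 != -2) <==> g >= -7))
Before g := g: forall h_1. (((!(z > 7)) <==> (2*cnt + (3/2)*h_1 >= -8 <==> h_1 == 1)) ==> ((cnt > z + 7 && 3*h_1 != -2) <==> g >= -7))
Answer: WP = forall h_1. (((!(z > 7)) <==> (2*cnt + (3/2)*h_1 >= -8 <==> h_1 == 1)) ==> ((cnt > z + 7 && 3*h_1 != -2) <==> g >= -7))


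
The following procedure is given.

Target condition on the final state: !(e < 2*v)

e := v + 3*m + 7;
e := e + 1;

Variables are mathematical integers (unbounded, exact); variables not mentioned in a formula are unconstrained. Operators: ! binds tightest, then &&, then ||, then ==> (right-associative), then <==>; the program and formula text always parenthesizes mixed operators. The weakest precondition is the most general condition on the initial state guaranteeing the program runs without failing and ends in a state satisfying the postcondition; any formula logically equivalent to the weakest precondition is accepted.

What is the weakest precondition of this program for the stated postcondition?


Working backward. After the program, !(e < 2*v) must hold.
Before e := e + 1: !(e < 2*v - 1)
Before e := v + 3*m + 7: !(3*m < v - 8)
Answer: WP = !(3*m < v - 8)


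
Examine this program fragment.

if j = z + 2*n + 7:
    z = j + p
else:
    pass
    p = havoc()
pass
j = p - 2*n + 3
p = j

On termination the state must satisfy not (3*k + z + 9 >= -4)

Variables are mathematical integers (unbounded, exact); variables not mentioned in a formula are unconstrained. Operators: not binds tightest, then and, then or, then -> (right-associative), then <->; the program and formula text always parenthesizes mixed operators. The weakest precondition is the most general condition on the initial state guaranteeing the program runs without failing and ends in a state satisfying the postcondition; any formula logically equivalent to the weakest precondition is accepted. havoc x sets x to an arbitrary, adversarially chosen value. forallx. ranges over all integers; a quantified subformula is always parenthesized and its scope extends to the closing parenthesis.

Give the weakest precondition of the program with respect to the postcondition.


Working backward. After the program, the postcondition not (3*k + z + 9 >= -4) must hold; in canonical form it is not (3*k + z >= -13).
Before p := j: not (3*k + z >= -13)
Before j := p - 2*n + 3: not (3*k + z >= -13)
Before skip: not (3*k + z >= -13)
Then branch requires not (j + 3*k + p >= -13); else branch requires not (3*k + z >= -13).
Before the if: (j = 2*n + z + 7 -> (not (j + 3*k + p >= -13))) and ((not (j = 2*n + z + 7)) -> (not (3*k + z >= -13)))
Answer: WP = (j = 2*n + z + 7 -> (not (j + 3*k + p >= -13))) and ((not (j = 2*n + z + 7)) -> (not (3*k + z >= -13)))


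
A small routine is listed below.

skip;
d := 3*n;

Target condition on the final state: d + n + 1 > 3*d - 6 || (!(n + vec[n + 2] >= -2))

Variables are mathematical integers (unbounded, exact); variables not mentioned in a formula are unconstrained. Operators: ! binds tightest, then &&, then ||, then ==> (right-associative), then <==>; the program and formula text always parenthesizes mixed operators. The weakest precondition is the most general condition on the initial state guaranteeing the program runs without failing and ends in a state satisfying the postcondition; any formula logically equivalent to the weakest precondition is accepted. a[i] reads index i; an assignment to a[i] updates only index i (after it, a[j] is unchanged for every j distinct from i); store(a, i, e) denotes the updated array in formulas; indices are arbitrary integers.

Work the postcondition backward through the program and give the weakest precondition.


Working backward. After the program, the postcondition d + n + 1 > 3*d - 6 || (!(n + vec[n + 2] >= -2)) must hold; in canonical form it is n > 2*d - 7 || (!(vec[n + 2] + n >= -2)).
Before d := 3*n: 5*n < 7 || (!(vec[n + 2] + n >= -2))
Before skip: 5*n < 7 || (!(vec[n + 2] + n >= -2))
Answer: WP = 5*n < 7 || (!(vec[n + 2] + n >= -2))


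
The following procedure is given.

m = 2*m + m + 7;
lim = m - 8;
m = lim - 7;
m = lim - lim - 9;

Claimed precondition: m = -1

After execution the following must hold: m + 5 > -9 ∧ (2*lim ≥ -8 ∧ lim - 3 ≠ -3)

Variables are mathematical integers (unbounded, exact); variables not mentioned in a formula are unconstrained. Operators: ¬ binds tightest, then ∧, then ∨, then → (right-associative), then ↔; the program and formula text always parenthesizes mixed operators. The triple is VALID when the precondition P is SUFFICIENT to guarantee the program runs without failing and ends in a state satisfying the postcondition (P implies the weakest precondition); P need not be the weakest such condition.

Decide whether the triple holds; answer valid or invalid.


Working backward. After the program, the postcondition m + 5 > -9 ∧ (2*lim ≥ -8 ∧ lim - 3 ≠ -3) must hold; in canonical form it is m > -14 ∧ 2*lim ≥ -8 ∧ lim ≠ 0.
Before m := lim - lim - 9: 2*lim ≥ -8 ∧ lim ≠ 0
Before m := lim - 7: 2*lim ≥ -8 ∧ lim ≠ 0
Before lim := m - 8: 2*m ≥ 8 ∧ m ≠ 8
Before m := 2*m + m + 7: 6*m ≥ -6 ∧ 3*m ≠ 1
The weakest precondition is 6*m ≥ -6 ∧ 3*m ≠ 1.
Check whether m = -1 implies it.
Every state satisfying the precondition satisfies the weakest precondition: the implication holds.
Answer: valid


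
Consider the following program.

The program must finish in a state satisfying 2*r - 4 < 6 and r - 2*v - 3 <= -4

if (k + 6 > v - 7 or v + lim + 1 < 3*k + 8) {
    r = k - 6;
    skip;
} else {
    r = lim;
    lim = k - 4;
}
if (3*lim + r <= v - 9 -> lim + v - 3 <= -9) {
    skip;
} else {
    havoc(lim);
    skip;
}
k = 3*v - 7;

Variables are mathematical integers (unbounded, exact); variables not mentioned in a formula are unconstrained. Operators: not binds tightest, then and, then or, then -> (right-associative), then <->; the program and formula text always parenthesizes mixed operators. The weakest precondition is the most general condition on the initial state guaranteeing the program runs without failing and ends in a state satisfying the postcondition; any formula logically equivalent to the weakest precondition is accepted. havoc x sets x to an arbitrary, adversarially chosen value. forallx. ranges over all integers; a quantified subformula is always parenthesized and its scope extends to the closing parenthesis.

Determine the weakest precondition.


Working backward. After the program, the postcondition 2*r - 4 < 6 and r - 2*v - 3 <= -4 must hold; in canonical form it is 2*r < 10 and r <= 2*v - 1.
Before k := 3*v - 7: 2*r < 10 and r <= 2*v - 1
Then branch requires 2*r < 10 and r <= 2*v - 1; else branch requires 2*r < 10 and r <= 2*v - 1.
Before the if: ((3*lim + r <= v - 9 -> lim + v <= -6) -> (2*r < 10 and r <= 2*v - 1)) and ((not (3*lim + r <= v - 9 -> lim + v <= -6)) -> (2*r < 10 and r <= 2*v - 1))
Then branch requires ((k + 3*lim <= v - 3 -> lim + v <= -6) -> (2*k < 22 and k <= 2*v + 5)) and ((not (k + 3*lim <= v - 3 -> lim + v <= -6)) -> (2*k < 22 and k <= 2*v + 5)); else branch requires ((3*k + lim <= v + 3 -> k + v <= -2) -> (2*lim < 10 and lim <= 2*v - 1)) and ((not (3*k + lim <= v + 3 -> k + v <= -2)) -> (2*lim < 10 and lim <= 2*v - 1)).
Before the if: ((k > v - 13 or lim + v < 3*k + 7) -> (((k + 3*lim <= v - 3 -> lim + v <= -6) -> (2*k < 22 and k <= 2*v + 5)) and ((not (k + 3*lim <= v - 3 -> lim + v <= -6)) -> (2*k < 22 and k <= 2*v + 5)))) and ((not (k > v - 13 or lim + v < 3*k + 7)) -> (((3*k + lim <= v + 3 -> k + v <= -2) -> (2*lim < 10 and lim <= 2*v - 1)) and ((not (3*k + lim <= v + 3 -> k + v <= -2)) -> (2*lim < 10 and lim <= 2*v - 1))))
Answer: WP = ((k > v - 13 or lim + v < 3*k + 7) -> (((k + 3*lim <= v - 3 -> lim + v <= -6) -> (2*k < 22 and k <= 2*v + 5)) and ((not (k + 3*lim <= v - 3 -> lim + v <= -6)) -> (2*k < 22 and k <= 2*v + 5)))) and ((not (k > v - 13 or lim + v < 3*k + 7)) -> (((3*k + lim <= v + 3 -> k + v <= -2) -> (2*lim < 10 and lim <= 2*v - 1)) and ((not (3*k + lim <= v + 3 -> k + v <= -2)) -> (2*lim < 10 and lim <= 2*v - 1))))
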